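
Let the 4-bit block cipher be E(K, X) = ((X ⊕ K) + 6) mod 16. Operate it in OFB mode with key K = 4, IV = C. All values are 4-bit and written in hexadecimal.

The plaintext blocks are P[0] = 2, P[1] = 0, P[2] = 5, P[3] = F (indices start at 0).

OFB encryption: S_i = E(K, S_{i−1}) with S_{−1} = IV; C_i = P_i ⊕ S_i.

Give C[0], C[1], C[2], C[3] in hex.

C[0] = C, C[1] = 0, C[2] = F, C[3] = B

C[0]: S = E(K, C) = E; 2 ⊕ E = C.
C[1]: S = E(K, E) = 0; 0 ⊕ 0 = 0.
C[2]: S = E(K, 0) = A; 5 ⊕ A = F.
C[3]: S = E(K, A) = 4; F ⊕ 4 = B.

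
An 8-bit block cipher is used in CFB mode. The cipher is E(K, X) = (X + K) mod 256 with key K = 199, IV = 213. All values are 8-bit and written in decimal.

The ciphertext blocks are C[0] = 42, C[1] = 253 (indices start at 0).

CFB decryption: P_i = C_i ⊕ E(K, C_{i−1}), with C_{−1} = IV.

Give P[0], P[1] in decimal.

P[0]: E(K, 213) = 156; 42 ⊕ 156 = 182.
P[1]: E(K, 42) = 241; 253 ⊕ 241 = 12.

P[0] = 182, P[1] = 12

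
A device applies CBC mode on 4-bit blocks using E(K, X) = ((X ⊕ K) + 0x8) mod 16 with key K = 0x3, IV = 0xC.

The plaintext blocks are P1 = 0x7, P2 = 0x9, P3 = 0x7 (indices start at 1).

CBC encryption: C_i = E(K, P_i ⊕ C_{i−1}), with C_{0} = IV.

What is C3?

C1: P1 ⊕ 0xC = 0xB; E(K, 0xB) = 0x0.
C2: P2 ⊕ 0x0 = 0x9; E(K, 0x9) = 0x2.
C3: P3 ⊕ 0x2 = 0x5; E(K, 0x5) = 0xE.

C3 = 0xE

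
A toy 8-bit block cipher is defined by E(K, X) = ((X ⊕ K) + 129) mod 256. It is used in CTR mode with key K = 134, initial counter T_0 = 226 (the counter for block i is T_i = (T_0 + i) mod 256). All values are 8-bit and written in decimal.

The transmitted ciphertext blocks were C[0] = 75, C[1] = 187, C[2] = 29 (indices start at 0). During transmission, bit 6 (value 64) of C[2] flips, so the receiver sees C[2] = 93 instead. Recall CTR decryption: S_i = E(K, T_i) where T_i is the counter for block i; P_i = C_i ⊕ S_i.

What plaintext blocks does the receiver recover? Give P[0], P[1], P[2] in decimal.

Only C[2] changed, to 93. In CTR, a change in C_i flips the same bit in P_i only; the keystream is unaffected. Decrypting the received ciphertext:
P[0]: T = 226, S = E(K, T) = 229; 75 ⊕ 229 = 174.
P[1]: T = 227, S = E(K, T) = 230; 187 ⊕ 230 = 93.
P[2]: T = 228, S = E(K, T) = 227; 93 ⊕ 227 = 190.
Blocks that differ from the original plaintext: P[2].

P[0] = 174, P[1] = 93, P[2] = 190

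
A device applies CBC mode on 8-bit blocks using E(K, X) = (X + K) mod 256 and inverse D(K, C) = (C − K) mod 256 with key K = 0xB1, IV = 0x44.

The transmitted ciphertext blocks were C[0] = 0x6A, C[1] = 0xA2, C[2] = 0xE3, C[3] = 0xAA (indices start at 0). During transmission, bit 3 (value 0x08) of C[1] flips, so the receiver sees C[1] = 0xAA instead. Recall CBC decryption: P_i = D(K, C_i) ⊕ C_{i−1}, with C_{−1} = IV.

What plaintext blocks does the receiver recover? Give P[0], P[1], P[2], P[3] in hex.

P[0] = 0xFD, P[1] = 0x93, P[2] = 0x98, P[3] = 0x1A

Only C[1] changed, to 0xAA. In CBC, a change in C_i garbles P_i and flips the same bit in P_{i+1}. Decrypting the received ciphertext:
P[0]: D(K, 0x6A) = 0xB9; 0xB9 ⊕ 0x44 = 0xFD.
P[1]: D(K, 0xAA) = 0xF9; 0xF9 ⊕ 0x6A = 0x93.
P[2]: D(K, 0xE3) = 0x32; 0x32 ⊕ 0xAA = 0x98.
P[3]: D(K, 0xAA) = 0xF9; 0xF9 ⊕ 0xE3 = 0x1A.
Blocks that differ from the original plaintext: P[1], P[2].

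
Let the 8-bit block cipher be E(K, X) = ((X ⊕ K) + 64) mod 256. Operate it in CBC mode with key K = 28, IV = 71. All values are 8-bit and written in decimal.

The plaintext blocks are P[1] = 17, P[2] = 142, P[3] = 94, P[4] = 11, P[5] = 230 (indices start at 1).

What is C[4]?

CBC encryption: C_i = E(K, P_i ⊕ C_{i−1}), with C_{0} = IV.
C[1]: P[1] ⊕ 71 = 86; E(K, 86) = 138.
C[2]: P[2] ⊕ 138 = 4; E(K, 4) = 88.
C[3]: P[3] ⊕ 88 = 6; E(K, 6) = 90.
C[4]: P[4] ⊕ 90 = 81; E(K, 81) = 141.

C[4] = 141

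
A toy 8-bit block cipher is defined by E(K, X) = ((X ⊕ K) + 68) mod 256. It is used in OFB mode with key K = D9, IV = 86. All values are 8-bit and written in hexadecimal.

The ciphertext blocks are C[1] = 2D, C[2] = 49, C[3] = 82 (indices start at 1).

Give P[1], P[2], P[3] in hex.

P[1] = EA, P[2] = CF, P[3] = 45

OFB decryption: S_i = E(K, S_{i−1}) with S_{0} = IV; P_i = C_i ⊕ S_i.
P[1]: S = E(K, 86) = C7; 2D ⊕ C7 = EA.
P[2]: S = E(K, C7) = 86; 49 ⊕ 86 = CF.
P[3]: S = E(K, 86) = C7; 82 ⊕ C7 = 45.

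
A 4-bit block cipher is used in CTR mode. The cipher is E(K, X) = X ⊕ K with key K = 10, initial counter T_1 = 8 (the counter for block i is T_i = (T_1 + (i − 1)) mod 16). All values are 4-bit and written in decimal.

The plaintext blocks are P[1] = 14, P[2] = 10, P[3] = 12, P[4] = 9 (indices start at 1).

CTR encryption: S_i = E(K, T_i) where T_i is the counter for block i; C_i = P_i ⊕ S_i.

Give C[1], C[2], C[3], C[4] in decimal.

C[1]: T = 8, S = E(K, T) = 2; 14 ⊕ 2 = 12.
C[2]: T = 9, S = E(K, T) = 3; 10 ⊕ 3 = 9.
C[3]: T = 10, S = E(K, T) = 0; 12 ⊕ 0 = 12.
C[4]: T = 11, S = E(K, T) = 1; 9 ⊕ 1 = 8.

C[1] = 12, C[2] = 9, C[3] = 12, C[4] = 8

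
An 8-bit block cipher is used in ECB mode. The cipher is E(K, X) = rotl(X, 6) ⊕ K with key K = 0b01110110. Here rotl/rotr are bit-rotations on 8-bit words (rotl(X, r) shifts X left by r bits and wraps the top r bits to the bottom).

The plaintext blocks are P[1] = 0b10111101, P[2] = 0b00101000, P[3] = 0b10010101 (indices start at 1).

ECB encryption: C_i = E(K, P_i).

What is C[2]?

C[2] = 0b01111100

C[2]: E(K, 0b00101000) = 0b01111100.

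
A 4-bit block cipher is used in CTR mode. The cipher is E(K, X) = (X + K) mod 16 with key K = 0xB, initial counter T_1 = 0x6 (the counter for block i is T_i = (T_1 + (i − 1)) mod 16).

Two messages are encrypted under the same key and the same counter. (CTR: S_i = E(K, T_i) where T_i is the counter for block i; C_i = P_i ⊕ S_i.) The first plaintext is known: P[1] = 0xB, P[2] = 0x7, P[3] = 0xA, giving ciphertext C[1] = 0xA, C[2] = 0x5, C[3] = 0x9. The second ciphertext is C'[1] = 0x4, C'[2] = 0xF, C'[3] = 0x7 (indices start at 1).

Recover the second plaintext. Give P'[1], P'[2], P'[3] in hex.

P'[1] = 0x5, P'[2] = 0xD, P'[3] = 0x4

In CTR with a reused counter, both messages share the same keystream S_i, so C_i ⊕ C'_i = P_i ⊕ P'_i and thus P'_i = P_i ⊕ C_i ⊕ C'_i.
P'[1]: 0xB ⊕ 0xA ⊕ 0x4 = 0x5.
P'[2]: 0x7 ⊕ 0x5 ⊕ 0xF = 0xD.
P'[3]: 0xA ⊕ 0x9 ⊕ 0x7 = 0x4.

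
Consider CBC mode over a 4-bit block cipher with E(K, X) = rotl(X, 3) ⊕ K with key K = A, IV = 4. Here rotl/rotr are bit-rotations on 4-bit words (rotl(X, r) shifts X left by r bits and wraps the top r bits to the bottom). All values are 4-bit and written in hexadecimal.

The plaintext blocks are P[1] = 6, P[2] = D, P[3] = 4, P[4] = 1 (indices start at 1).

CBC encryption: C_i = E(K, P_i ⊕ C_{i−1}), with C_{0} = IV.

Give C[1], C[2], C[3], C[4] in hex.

C[1]: P[1] ⊕ 4 = 2; E(K, 2) = B.
C[2]: P[2] ⊕ B = 6; E(K, 6) = 9.
C[3]: P[3] ⊕ 9 = D; E(K, D) = 4.
C[4]: P[4] ⊕ 4 = 5; E(K, 5) = 0.

C[1] = B, C[2] = 9, C[3] = 4, C[4] = 0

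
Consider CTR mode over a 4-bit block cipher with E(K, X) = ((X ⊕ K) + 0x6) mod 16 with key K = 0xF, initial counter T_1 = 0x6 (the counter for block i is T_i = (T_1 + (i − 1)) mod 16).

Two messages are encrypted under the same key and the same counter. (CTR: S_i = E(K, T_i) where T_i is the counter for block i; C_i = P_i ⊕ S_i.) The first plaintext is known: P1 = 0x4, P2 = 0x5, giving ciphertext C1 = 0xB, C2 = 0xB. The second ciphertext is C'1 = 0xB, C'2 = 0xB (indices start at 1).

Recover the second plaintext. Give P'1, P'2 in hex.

P'1 = 0x4, P'2 = 0x5

In CTR with a reused counter, both messages share the same keystream S_i, so C_i ⊕ C'_i = P_i ⊕ P'_i and thus P'_i = P_i ⊕ C_i ⊕ C'_i.
P'1: 0x4 ⊕ 0xB ⊕ 0xB = 0x4.
P'2: 0x5 ⊕ 0xB ⊕ 0xB = 0x5.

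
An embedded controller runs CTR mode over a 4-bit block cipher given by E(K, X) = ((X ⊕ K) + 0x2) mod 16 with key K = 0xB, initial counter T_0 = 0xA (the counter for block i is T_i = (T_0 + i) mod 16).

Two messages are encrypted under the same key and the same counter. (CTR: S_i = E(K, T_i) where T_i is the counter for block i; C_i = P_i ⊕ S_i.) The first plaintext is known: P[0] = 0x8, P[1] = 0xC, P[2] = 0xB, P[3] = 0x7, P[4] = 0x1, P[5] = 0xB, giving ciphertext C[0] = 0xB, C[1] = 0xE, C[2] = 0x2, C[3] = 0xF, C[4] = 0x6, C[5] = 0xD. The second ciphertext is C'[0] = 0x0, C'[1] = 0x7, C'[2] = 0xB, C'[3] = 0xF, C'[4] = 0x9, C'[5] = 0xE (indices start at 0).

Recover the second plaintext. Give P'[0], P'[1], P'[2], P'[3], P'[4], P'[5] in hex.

P'[0] = 0x3, P'[1] = 0x5, P'[2] = 0x2, P'[3] = 0x7, P'[4] = 0xE, P'[5] = 0x8

In CTR with a reused counter, both messages share the same keystream S_i, so C_i ⊕ C'_i = P_i ⊕ P'_i and thus P'_i = P_i ⊕ C_i ⊕ C'_i.
P'[0]: 0x8 ⊕ 0xB ⊕ 0x0 = 0x3.
P'[1]: 0xC ⊕ 0xE ⊕ 0x7 = 0x5.
P'[2]: 0xB ⊕ 0x2 ⊕ 0xB = 0x2.
P'[3]: 0x7 ⊕ 0xF ⊕ 0xF = 0x7.
P'[4]: 0x1 ⊕ 0x6 ⊕ 0x9 = 0xE.
P'[5]: 0xB ⊕ 0xD ⊕ 0xE = 0x8.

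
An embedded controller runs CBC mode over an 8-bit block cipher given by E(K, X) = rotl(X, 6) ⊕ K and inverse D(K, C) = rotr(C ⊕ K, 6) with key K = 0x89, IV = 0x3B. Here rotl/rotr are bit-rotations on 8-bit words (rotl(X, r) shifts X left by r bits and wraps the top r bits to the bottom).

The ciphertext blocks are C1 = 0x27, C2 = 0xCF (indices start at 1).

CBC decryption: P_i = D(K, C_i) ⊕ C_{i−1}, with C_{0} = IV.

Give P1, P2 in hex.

P1: D(K, 0x27) = 0xBA; 0xBA ⊕ 0x3B = 0x81.
P2: D(K, 0xCF) = 0x19; 0x19 ⊕ 0x27 = 0x3E.

P1 = 0x81, P2 = 0x3E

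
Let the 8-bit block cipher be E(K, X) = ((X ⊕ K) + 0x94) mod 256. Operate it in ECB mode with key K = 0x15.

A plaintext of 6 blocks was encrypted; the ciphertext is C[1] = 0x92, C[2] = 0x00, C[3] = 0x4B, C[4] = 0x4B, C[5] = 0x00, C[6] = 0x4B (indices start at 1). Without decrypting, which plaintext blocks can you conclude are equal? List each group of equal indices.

ECB encrypts each block independently with the same key, so equal ciphertext blocks imply equal plaintext blocks.
C[2] = C[5] = 0x00, so P[2] = P[5].
C[3] = C[4] = C[6] = 0x4B, so P[3] = P[4] = P[6].

P[2] = P[5]; P[3] = P[4] = P[6]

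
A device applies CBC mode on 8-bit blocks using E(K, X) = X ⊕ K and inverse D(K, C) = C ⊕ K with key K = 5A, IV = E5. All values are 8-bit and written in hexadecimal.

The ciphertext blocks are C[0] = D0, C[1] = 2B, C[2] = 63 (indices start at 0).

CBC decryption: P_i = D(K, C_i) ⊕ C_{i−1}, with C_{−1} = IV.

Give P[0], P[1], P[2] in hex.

P[0] = 6F, P[1] = A1, P[2] = 12

P[0]: D(K, D0) = 8A; 8A ⊕ E5 = 6F.
P[1]: D(K, 2B) = 71; 71 ⊕ D0 = A1.
P[2]: D(K, 63) = 39; 39 ⊕ 2B = 12.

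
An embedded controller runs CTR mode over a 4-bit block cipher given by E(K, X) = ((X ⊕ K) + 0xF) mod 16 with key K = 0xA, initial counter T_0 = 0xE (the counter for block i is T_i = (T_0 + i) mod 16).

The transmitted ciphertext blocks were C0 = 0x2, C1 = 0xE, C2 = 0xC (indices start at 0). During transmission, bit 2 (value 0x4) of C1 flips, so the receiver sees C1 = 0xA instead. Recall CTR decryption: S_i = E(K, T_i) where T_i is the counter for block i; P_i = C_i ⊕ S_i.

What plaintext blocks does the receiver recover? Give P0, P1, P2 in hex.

P0 = 0x1, P1 = 0xE, P2 = 0x5

Only C1 changed, to 0xA. In CTR, a change in C_i flips the same bit in P_i only; the keystream is unaffected. Decrypting the received ciphertext:
P0: T = 0xE, S = E(K, T) = 0x3; 0x2 ⊕ 0x3 = 0x1.
P1: T = 0xF, S = E(K, T) = 0x4; 0xA ⊕ 0x4 = 0xE.
P2: T = 0x0, S = E(K, T) = 0x9; 0xC ⊕ 0x9 = 0x5.
Blocks that differ from the original plaintext: P1.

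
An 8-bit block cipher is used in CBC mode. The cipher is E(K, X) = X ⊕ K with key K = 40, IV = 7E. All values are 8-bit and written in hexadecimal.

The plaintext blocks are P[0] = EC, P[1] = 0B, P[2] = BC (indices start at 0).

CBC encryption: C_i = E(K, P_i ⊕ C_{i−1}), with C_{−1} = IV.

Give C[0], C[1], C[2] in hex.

C[0] = D2, C[1] = 99, C[2] = 65

C[0]: P[0] ⊕ 7E = 92; E(K, 92) = D2.
C[1]: P[1] ⊕ D2 = D9; E(K, D9) = 99.
C[2]: P[2] ⊕ 99 = 25; E(K, 25) = 65.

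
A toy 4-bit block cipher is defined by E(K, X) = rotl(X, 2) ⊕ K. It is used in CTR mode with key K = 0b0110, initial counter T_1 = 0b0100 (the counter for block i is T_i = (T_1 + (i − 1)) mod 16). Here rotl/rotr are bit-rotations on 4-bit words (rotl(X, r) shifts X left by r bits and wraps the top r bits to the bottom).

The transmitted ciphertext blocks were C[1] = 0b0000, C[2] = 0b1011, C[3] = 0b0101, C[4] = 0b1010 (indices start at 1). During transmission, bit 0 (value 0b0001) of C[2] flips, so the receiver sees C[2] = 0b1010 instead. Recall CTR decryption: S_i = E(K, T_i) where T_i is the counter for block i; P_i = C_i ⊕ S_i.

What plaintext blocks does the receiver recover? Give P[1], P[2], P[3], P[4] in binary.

P[1] = 0b0111, P[2] = 0b1001, P[3] = 0b1010, P[4] = 0b0001

Only C[2] changed, to 0b1010. In CTR, a change in C_i flips the same bit in P_i only; the keystream is unaffected. Decrypting the received ciphertext:
P[1]: T = 0b0100, S = E(K, T) = 0b0111; 0b0000 ⊕ 0b0111 = 0b0111.
P[2]: T = 0b0101, S = E(K, T) = 0b0011; 0b1010 ⊕ 0b0011 = 0b1001.
P[3]: T = 0b0110, S = E(K, T) = 0b1111; 0b0101 ⊕ 0b1111 = 0b1010.
P[4]: T = 0b0111, S = E(K, T) = 0b1011; 0b1010 ⊕ 0b1011 = 0b0001.
Blocks that differ from the original plaintext: P[2].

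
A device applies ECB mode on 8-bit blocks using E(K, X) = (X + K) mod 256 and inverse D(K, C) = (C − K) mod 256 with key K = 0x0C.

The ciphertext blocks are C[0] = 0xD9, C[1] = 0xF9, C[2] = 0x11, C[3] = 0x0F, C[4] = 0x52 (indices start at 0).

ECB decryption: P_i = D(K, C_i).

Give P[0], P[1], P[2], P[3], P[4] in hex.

P[0]: D(K, 0xD9) = 0xCD.
P[1]: D(K, 0xF9) = 0xED.
P[2]: D(K, 0x11) = 0x05.
P[3]: D(K, 0x0F) = 0x03.
P[4]: D(K, 0x52) = 0x46.

P[0] = 0xCD, P[1] = 0xED, P[2] = 0x05, P[3] = 0x03, P[4] = 0x46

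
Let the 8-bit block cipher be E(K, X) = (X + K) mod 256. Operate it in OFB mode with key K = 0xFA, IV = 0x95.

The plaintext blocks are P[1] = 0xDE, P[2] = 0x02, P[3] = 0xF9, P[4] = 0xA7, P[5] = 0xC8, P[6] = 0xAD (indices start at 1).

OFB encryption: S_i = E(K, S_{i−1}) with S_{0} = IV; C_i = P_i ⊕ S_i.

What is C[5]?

C[5] = 0xBF

C[1]: S = E(K, 0x95) = 0x8F; 0xDE ⊕ 0x8F = 0x51.
C[2]: S = E(K, 0x8F) = 0x89; 0x02 ⊕ 0x89 = 0x8B.
C[3]: S = E(K, 0x89) = 0x83; 0xF9 ⊕ 0x83 = 0x7A.
C[4]: S = E(K, 0x83) = 0x7D; 0xA7 ⊕ 0x7D = 0xDA.
C[5]: S = E(K, 0x7D) = 0x77; 0xC8 ⊕ 0x77 = 0xBF.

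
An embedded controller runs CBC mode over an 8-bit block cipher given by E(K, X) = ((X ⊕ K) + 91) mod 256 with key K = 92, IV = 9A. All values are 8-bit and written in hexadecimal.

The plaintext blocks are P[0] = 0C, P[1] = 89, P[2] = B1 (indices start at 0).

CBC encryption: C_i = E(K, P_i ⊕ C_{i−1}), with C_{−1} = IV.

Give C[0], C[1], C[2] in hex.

C[0] = 95, C[1] = 1F, C[2] = CD

C[0]: P[0] ⊕ 9A = 96; E(K, 96) = 95.
C[1]: P[1] ⊕ 95 = 1C; E(K, 1C) = 1F.
C[2]: P[2] ⊕ 1F = AE; E(K, AE) = CD.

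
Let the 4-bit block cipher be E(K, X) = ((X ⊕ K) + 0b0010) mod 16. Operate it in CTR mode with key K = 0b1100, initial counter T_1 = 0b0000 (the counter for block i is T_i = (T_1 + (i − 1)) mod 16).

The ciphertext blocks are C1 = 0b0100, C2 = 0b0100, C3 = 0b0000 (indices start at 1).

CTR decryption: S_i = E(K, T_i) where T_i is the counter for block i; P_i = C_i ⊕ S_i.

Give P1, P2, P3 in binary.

P1: T = 0b0000, S = E(K, T) = 0b1110; 0b0100 ⊕ 0b1110 = 0b1010.
P2: T = 0b0001, S = E(K, T) = 0b1111; 0b0100 ⊕ 0b1111 = 0b1011.
P3: T = 0b0010, S = E(K, T) = 0b0000; 0b0000 ⊕ 0b0000 = 0b0000.

P1 = 0b1010, P2 = 0b1011, P3 = 0b0000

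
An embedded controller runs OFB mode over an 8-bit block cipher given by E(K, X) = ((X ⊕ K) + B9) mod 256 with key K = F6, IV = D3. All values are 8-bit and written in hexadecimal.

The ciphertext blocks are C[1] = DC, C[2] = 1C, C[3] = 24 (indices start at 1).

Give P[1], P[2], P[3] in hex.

P[1] = 02, P[2] = FD, P[3] = F4

OFB decryption: S_i = E(K, S_{i−1}) with S_{0} = IV; P_i = C_i ⊕ S_i.
P[1]: S = E(K, D3) = DE; DC ⊕ DE = 02.
P[2]: S = E(K, DE) = E1; 1C ⊕ E1 = FD.
P[3]: S = E(K, E1) = D0; 24 ⊕ D0 = F4.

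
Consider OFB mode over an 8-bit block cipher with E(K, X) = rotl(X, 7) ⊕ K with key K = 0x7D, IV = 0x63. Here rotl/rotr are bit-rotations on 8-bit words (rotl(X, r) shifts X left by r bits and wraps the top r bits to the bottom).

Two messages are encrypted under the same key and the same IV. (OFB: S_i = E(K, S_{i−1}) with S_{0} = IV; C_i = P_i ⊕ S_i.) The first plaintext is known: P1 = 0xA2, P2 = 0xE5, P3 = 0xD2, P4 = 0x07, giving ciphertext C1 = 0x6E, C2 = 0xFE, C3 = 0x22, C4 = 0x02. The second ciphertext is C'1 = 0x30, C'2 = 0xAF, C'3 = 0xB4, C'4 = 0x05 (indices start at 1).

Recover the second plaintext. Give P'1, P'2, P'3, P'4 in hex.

P'1 = 0xFC, P'2 = 0xB4, P'3 = 0x44, P'4 = 0x00

In OFB with a reused IV, both messages share the same keystream S_i, so C_i ⊕ C'_i = P_i ⊕ P'_i and thus P'_i = P_i ⊕ C_i ⊕ C'_i.
P'1: 0xA2 ⊕ 0x6E ⊕ 0x30 = 0xFC.
P'2: 0xE5 ⊕ 0xFE ⊕ 0xAF = 0xB4.
P'3: 0xD2 ⊕ 0x22 ⊕ 0xB4 = 0x44.
P'4: 0x07 ⊕ 0x02 ⊕ 0x05 = 0x00.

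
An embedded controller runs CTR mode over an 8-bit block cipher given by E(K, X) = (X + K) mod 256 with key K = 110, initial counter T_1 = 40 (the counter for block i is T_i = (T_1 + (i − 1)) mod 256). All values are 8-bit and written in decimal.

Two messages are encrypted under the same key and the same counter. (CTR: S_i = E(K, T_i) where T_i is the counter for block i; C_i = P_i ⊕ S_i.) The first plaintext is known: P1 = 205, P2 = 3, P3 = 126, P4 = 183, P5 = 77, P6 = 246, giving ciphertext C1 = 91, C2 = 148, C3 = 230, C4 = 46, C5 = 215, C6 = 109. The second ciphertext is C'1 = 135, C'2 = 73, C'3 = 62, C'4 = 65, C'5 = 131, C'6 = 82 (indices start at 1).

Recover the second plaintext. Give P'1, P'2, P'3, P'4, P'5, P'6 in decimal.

P'1 = 17, P'2 = 222, P'3 = 166, P'4 = 216, P'5 = 25, P'6 = 201

In CTR with a reused counter, both messages share the same keystream S_i, so C_i ⊕ C'_i = P_i ⊕ P'_i and thus P'_i = P_i ⊕ C_i ⊕ C'_i.
P'1: 205 ⊕ 91 ⊕ 135 = 17.
P'2: 3 ⊕ 148 ⊕ 73 = 222.
P'3: 126 ⊕ 230 ⊕ 62 = 166.
P'4: 183 ⊕ 46 ⊕ 65 = 216.
P'5: 77 ⊕ 215 ⊕ 131 = 25.
P'6: 246 ⊕ 109 ⊕ 82 = 201.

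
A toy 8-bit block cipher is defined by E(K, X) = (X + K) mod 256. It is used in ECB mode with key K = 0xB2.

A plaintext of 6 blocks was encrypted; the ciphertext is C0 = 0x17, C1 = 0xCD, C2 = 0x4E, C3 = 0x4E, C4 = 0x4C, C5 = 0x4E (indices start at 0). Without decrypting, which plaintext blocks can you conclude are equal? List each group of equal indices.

P2 = P3 = P5

ECB encrypts each block independently with the same key, so equal ciphertext blocks imply equal plaintext blocks.
C2 = C3 = C5 = 0x4E, so P2 = P3 = P5.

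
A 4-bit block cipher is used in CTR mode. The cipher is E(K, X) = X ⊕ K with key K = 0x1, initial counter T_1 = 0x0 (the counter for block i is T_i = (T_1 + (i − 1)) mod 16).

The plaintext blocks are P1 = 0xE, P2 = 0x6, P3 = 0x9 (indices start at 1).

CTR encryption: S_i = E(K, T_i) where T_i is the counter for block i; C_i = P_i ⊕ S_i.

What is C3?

C1: T = 0x0, S = E(K, T) = 0x1; 0xE ⊕ 0x1 = 0xF.
C2: T = 0x1, S = E(K, T) = 0x0; 0x6 ⊕ 0x0 = 0x6.
C3: T = 0x2, S = E(K, T) = 0x3; 0x9 ⊕ 0x3 = 0xA.

C3 = 0xA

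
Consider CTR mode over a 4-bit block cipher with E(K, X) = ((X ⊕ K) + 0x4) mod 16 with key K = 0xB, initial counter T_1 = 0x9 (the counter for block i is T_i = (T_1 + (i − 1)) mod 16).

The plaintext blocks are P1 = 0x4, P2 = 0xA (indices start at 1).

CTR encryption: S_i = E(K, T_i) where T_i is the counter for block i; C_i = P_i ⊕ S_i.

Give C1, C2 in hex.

C1 = 0x2, C2 = 0xF

C1: T = 0x9, S = E(K, T) = 0x6; 0x4 ⊕ 0x6 = 0x2.
C2: T = 0xA, S = E(K, T) = 0x5; 0xA ⊕ 0x5 = 0xF.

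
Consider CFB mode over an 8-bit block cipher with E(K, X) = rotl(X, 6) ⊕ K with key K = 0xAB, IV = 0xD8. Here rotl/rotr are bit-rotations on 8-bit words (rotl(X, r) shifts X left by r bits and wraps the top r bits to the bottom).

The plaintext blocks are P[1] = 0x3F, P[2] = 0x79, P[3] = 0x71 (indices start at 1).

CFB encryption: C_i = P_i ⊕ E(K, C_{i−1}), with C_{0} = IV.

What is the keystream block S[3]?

0x35

C[1]: E(K, 0xD8) = 0x9D; 0x3F ⊕ 0x9D = 0xA2.
C[2]: E(K, 0xA2) = 0x03; 0x79 ⊕ 0x03 = 0x7A.
C[3]: E(K, 0x7A) = 0x35; 0x71 ⊕ 0x35 = 0x44.
So S[3] = 0x35.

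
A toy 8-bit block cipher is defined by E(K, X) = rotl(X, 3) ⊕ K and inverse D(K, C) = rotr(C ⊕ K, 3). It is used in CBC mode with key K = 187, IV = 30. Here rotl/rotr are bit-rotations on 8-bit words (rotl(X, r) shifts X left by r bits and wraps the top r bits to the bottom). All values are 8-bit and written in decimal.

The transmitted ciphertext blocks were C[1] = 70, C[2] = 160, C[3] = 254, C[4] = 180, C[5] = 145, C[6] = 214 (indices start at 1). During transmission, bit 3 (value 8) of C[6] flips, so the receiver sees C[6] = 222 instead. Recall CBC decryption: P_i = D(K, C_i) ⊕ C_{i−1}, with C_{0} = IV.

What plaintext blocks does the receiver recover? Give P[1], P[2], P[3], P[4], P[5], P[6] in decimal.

P[1] = 161, P[2] = 37, P[3] = 8, P[4] = 31, P[5] = 241, P[6] = 61

Only C[6] changed, to 222. In CBC, a change in C_i garbles P_i and flips the same bit in P_{i+1}. Decrypting the received ciphertext:
P[1]: D(K, 70) = 191; 191 ⊕ 30 = 161.
P[2]: D(K, 160) = 99; 99 ⊕ 70 = 37.
P[3]: D(K, 254) = 168; 168 ⊕ 160 = 8.
P[4]: D(K, 180) = 225; 225 ⊕ 254 = 31.
P[5]: D(K, 145) = 69; 69 ⊕ 180 = 241.
P[6]: D(K, 222) = 172; 172 ⊕ 145 = 61.
Blocks that differ from the original plaintext: P[6].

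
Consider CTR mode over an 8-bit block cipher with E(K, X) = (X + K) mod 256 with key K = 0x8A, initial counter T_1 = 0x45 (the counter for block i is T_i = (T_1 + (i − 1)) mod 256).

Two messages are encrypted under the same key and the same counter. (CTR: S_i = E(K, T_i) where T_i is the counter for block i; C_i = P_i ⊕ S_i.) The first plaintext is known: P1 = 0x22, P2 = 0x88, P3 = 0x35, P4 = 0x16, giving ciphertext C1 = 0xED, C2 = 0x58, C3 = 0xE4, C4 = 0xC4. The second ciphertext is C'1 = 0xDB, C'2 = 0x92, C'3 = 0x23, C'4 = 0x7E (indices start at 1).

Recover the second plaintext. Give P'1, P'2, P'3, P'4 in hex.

P'1 = 0x14, P'2 = 0x42, P'3 = 0xF2, P'4 = 0xAC

In CTR with a reused counter, both messages share the same keystream S_i, so C_i ⊕ C'_i = P_i ⊕ P'_i and thus P'_i = P_i ⊕ C_i ⊕ C'_i.
P'1: 0x22 ⊕ 0xED ⊕ 0xDB = 0x14.
P'2: 0x88 ⊕ 0x58 ⊕ 0x92 = 0x42.
P'3: 0x35 ⊕ 0xE4 ⊕ 0x23 = 0xF2.
P'4: 0x16 ⊕ 0xC4 ⊕ 0x7E = 0xAC.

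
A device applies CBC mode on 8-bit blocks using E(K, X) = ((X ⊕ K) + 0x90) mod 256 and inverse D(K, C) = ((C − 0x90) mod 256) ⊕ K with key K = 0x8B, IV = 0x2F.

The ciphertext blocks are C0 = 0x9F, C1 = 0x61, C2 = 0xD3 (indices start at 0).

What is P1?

P1 = 0xC5

CBC decryption: P_i = D(K, C_i) ⊕ C_{i−1}, with C_{−1} = IV.
P1: D(K, 0x61) = 0x5A; 0x5A ⊕ 0x9F = 0xC5.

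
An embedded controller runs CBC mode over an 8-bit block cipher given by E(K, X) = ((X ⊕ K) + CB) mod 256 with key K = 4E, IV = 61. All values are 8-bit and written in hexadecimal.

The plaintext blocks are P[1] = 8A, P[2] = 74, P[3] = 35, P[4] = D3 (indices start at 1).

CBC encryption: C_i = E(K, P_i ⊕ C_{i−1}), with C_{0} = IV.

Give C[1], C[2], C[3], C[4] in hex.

C[1] = 70, C[2] = 15, C[3] = 39, C[4] = 6F

C[1]: P[1] ⊕ 61 = EB; E(K, EB) = 70.
C[2]: P[2] ⊕ 70 = 04; E(K, 04) = 15.
C[3]: P[3] ⊕ 15 = 20; E(K, 20) = 39.
C[4]: P[4] ⊕ 39 = EA; E(K, EA) = 6F.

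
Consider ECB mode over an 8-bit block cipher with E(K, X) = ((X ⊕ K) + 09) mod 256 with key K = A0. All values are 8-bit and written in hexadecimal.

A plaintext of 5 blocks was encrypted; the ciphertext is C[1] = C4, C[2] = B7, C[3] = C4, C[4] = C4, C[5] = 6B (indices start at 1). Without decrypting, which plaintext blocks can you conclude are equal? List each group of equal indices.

P[1] = P[3] = P[4]

ECB encrypts each block independently with the same key, so equal ciphertext blocks imply equal plaintext blocks.
C[1] = C[3] = C[4] = C4, so P[1] = P[3] = P[4].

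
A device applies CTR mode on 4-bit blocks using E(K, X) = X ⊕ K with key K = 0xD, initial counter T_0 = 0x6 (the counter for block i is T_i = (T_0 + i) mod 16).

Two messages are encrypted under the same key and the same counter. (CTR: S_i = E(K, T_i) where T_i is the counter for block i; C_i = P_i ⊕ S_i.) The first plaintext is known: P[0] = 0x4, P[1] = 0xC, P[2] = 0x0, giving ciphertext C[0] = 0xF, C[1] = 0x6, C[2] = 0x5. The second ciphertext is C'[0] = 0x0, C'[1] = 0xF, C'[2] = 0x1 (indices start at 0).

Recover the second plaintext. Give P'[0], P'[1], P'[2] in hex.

In CTR with a reused counter, both messages share the same keystream S_i, so C_i ⊕ C'_i = P_i ⊕ P'_i and thus P'_i = P_i ⊕ C_i ⊕ C'_i.
P'[0]: 0x4 ⊕ 0xF ⊕ 0x0 = 0xB.
P'[1]: 0xC ⊕ 0x6 ⊕ 0xF = 0x5.
P'[2]: 0x0 ⊕ 0x5 ⊕ 0x1 = 0x4.

P'[0] = 0xB, P'[1] = 0x5, P'[2] = 0x4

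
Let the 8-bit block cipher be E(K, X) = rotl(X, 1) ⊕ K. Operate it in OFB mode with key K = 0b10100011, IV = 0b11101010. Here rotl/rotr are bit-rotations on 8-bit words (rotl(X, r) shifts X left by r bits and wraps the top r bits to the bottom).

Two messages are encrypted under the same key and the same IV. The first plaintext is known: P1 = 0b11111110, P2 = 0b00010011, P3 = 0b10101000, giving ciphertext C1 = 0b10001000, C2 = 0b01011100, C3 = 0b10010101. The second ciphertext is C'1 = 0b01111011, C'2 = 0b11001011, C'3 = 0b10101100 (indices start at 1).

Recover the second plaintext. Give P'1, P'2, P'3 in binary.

P'1 = 0b00001101, P'2 = 0b10000100, P'3 = 0b10010001

In OFB with a reused IV, both messages share the same keystream S_i, so C_i ⊕ C'_i = P_i ⊕ P'_i and thus P'_i = P_i ⊕ C_i ⊕ C'_i.
P'1: 0b11111110 ⊕ 0b10001000 ⊕ 0b01111011 = 0b00001101.
P'2: 0b00010011 ⊕ 0b01011100 ⊕ 0b11001011 = 0b10000100.
P'3: 0b10101000 ⊕ 0b10010101 ⊕ 0b10101100 = 0b10010001.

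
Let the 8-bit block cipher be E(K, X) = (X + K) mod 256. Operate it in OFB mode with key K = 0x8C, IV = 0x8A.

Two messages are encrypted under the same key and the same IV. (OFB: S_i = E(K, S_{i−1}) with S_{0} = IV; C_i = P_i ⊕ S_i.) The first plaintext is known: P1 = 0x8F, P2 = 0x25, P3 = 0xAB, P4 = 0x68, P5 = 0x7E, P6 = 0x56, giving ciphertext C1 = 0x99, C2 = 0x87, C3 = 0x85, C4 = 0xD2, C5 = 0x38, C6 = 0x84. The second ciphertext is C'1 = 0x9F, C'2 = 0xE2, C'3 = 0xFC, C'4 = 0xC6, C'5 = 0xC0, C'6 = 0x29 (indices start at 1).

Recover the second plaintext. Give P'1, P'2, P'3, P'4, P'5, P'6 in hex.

P'1 = 0x89, P'2 = 0x40, P'3 = 0xD2, P'4 = 0x7C, P'5 = 0x86, P'6 = 0xFB

In OFB with a reused IV, both messages share the same keystream S_i, so C_i ⊕ C'_i = P_i ⊕ P'_i and thus P'_i = P_i ⊕ C_i ⊕ C'_i.
P'1: 0x8F ⊕ 0x99 ⊕ 0x9F = 0x89.
P'2: 0x25 ⊕ 0x87 ⊕ 0xE2 = 0x40.
P'3: 0xAB ⊕ 0x85 ⊕ 0xFC = 0xD2.
P'4: 0x68 ⊕ 0xD2 ⊕ 0xC6 = 0x7C.
P'5: 0x7E ⊕ 0x38 ⊕ 0xC0 = 0x86.
P'6: 0x56 ⊕ 0x84 ⊕ 0x29 = 0xFB.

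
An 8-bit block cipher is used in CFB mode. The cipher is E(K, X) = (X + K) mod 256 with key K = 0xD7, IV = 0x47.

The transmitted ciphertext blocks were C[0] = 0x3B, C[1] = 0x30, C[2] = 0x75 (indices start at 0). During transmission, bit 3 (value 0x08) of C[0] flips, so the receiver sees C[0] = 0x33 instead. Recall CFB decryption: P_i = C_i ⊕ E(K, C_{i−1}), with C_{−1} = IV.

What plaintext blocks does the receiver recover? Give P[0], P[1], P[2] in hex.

Only C[0] changed, to 0x33. In CFB, a change in C_i flips the same bit in P_i and garbles P_{i+1}. Decrypting the received ciphertext:
P[0]: E(K, 0x47) = 0x1E; 0x33 ⊕ 0x1E = 0x2D.
P[1]: E(K, 0x33) = 0x0A; 0x30 ⊕ 0x0A = 0x3A.
P[2]: E(K, 0x30) = 0x07; 0x75 ⊕ 0x07 = 0x72.
Blocks that differ from the original plaintext: P[0], P[1].

P[0] = 0x2D, P[1] = 0x3A, P[2] = 0x72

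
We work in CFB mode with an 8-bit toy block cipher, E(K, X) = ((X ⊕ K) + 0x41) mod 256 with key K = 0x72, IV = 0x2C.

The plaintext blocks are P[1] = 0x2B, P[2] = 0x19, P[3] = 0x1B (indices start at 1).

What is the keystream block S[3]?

0xAD

CFB encryption: C_i = P_i ⊕ E(K, C_{i−1}), with C_{0} = IV.
C[1]: E(K, 0x2C) = 0x9F; 0x2B ⊕ 0x9F = 0xB4.
C[2]: E(K, 0xB4) = 0x07; 0x19 ⊕ 0x07 = 0x1E.
C[3]: E(K, 0x1E) = 0xAD; 0x1B ⊕ 0xAD = 0xB6.
So S[3] = 0xAD.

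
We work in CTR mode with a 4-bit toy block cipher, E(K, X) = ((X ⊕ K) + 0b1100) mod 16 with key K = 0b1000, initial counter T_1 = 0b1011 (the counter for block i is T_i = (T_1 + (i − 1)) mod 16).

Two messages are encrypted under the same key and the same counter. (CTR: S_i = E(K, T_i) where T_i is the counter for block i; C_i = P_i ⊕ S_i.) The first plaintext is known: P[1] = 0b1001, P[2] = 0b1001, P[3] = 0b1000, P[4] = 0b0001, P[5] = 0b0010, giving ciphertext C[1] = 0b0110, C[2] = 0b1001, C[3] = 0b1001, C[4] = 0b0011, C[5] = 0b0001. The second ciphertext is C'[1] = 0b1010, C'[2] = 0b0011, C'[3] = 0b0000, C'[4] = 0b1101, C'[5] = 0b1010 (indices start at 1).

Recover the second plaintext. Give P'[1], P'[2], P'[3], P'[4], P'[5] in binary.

In CTR with a reused counter, both messages share the same keystream S_i, so C_i ⊕ C'_i = P_i ⊕ P'_i and thus P'_i = P_i ⊕ C_i ⊕ C'_i.
P'[1]: 0b1001 ⊕ 0b0110 ⊕ 0b1010 = 0b0101.
P'[2]: 0b1001 ⊕ 0b1001 ⊕ 0b0011 = 0b0011.
P'[3]: 0b1000 ⊕ 0b1001 ⊕ 0b0000 = 0b0001.
P'[4]: 0b0001 ⊕ 0b0011 ⊕ 0b1101 = 0b1111.
P'[5]: 0b0010 ⊕ 0b0001 ⊕ 0b1010 = 0b1001.

P'[1] = 0b0101, P'[2] = 0b0011, P'[3] = 0b0001, P'[4] = 0b1111, P'[5] = 0b1001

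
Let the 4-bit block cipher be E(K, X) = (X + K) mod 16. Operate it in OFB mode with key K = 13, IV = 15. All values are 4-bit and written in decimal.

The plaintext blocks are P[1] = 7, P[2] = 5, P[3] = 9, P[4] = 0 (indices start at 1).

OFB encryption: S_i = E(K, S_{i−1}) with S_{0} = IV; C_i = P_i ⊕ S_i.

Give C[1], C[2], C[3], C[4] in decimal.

C[1] = 11, C[2] = 12, C[3] = 15, C[4] = 3

C[1]: S = E(K, 15) = 12; 7 ⊕ 12 = 11.
C[2]: S = E(K, 12) = 9; 5 ⊕ 9 = 12.
C[3]: S = E(K, 9) = 6; 9 ⊕ 6 = 15.
C[4]: S = E(K, 6) = 3; 0 ⊕ 3 = 3.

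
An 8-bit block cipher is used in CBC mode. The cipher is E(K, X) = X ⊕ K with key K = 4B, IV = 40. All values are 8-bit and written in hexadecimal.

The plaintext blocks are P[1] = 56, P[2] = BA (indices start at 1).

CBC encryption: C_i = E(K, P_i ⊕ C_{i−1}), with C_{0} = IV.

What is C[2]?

C[1]: P[1] ⊕ 40 = 16; E(K, 16) = 5D.
C[2]: P[2] ⊕ 5D = E7; E(K, E7) = AC.

C[2] = AC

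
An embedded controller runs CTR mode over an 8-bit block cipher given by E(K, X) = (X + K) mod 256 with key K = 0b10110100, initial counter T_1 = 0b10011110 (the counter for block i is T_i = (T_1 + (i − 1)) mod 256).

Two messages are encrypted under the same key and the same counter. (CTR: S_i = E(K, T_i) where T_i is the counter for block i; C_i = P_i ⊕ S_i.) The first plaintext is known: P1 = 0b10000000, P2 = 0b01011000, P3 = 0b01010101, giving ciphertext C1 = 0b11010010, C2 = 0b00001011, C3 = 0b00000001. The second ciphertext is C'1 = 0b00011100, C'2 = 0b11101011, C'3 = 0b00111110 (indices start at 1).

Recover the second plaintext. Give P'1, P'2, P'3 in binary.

In CTR with a reused counter, both messages share the same keystream S_i, so C_i ⊕ C'_i = P_i ⊕ P'_i and thus P'_i = P_i ⊕ C_i ⊕ C'_i.
P'1: 0b10000000 ⊕ 0b11010010 ⊕ 0b00011100 = 0b01001110.
P'2: 0b01011000 ⊕ 0b00001011 ⊕ 0b11101011 = 0b10111000.
P'3: 0b01010101 ⊕ 0b00000001 ⊕ 0b00111110 = 0b01101010.

P'1 = 0b01001110, P'2 = 0b10111000, P'3 = 0b01101010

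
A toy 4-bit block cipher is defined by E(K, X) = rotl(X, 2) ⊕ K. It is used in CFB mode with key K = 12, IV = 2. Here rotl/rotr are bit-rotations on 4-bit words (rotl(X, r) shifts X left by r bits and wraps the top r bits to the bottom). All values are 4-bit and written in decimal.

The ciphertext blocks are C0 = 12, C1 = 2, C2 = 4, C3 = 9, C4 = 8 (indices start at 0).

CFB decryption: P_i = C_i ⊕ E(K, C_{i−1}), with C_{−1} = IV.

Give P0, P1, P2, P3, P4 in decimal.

P0: E(K, 2) = 4; 12 ⊕ 4 = 8.
P1: E(K, 12) = 15; 2 ⊕ 15 = 13.
P2: E(K, 2) = 4; 4 ⊕ 4 = 0.
P3: E(K, 4) = 13; 9 ⊕ 13 = 4.
P4: E(K, 9) = 10; 8 ⊕ 10 = 2.

P0 = 8, P1 = 13, P2 = 0, P3 = 4, P4 = 2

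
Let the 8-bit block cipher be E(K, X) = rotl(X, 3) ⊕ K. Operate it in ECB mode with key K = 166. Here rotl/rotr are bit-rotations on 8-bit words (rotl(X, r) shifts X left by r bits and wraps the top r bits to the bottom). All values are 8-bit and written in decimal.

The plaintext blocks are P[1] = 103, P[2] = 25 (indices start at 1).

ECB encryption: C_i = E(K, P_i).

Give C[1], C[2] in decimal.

C[1]: E(K, 103) = 157.
C[2]: E(K, 25) = 110.

C[1] = 157, C[2] = 110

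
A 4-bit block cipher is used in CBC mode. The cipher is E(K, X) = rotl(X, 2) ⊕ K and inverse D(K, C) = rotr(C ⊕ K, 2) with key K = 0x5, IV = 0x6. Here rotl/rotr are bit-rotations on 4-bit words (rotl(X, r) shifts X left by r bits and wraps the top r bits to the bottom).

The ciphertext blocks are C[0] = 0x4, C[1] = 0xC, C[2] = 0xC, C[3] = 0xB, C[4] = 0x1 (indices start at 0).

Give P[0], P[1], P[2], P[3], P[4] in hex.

CBC decryption: P_i = D(K, C_i) ⊕ C_{i−1}, with C_{−1} = IV.
P[0]: D(K, 0x4) = 0x4; 0x4 ⊕ 0x6 = 0x2.
P[1]: D(K, 0xC) = 0x6; 0x6 ⊕ 0x4 = 0x2.
P[2]: D(K, 0xC) = 0x6; 0x6 ⊕ 0xC = 0xA.
P[3]: D(K, 0xB) = 0xB; 0xB ⊕ 0xC = 0x7.
P[4]: D(K, 0x1) = 0x1; 0x1 ⊕ 0xB = 0xA.

P[0] = 0x2, P[1] = 0x2, P[2] = 0xA, P[3] = 0x7, P[4] = 0xA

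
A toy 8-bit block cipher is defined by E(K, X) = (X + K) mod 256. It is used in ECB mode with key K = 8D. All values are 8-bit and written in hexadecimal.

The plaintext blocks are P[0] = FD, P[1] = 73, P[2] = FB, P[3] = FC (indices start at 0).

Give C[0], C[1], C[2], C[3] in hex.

C[0] = 8A, C[1] = 00, C[2] = 88, C[3] = 89

ECB encryption: C_i = E(K, P_i).
C[0]: E(K, FD) = 8A.
C[1]: E(K, 73) = 00.
C[2]: E(K, FB) = 88.
C[3]: E(K, FC) = 89.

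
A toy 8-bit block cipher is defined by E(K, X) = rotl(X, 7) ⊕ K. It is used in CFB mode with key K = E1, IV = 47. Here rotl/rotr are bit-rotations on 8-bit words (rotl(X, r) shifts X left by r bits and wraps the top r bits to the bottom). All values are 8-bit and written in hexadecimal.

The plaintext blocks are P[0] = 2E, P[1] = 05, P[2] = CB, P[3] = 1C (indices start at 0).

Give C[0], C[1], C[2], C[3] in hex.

C[0] = 6C, C[1] = D2, C[2] = 43, C[3] = 5C

CFB encryption: C_i = P_i ⊕ E(K, C_{i−1}), with C_{−1} = IV.
C[0]: E(K, 47) = 42; 2E ⊕ 42 = 6C.
C[1]: E(K, 6C) = D7; 05 ⊕ D7 = D2.
C[2]: E(K, D2) = 88; CB ⊕ 88 = 43.
C[3]: E(K, 43) = 40; 1C ⊕ 40 = 5C.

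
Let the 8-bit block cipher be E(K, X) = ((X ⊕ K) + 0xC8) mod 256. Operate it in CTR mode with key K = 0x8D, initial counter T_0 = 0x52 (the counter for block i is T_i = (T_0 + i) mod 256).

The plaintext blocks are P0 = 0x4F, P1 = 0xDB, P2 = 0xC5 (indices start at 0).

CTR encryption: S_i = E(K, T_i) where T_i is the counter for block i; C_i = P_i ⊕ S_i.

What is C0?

C0: T = 0x52, S = E(K, T) = 0xA7; 0x4F ⊕ 0xA7 = 0xE8.

C0 = 0xE8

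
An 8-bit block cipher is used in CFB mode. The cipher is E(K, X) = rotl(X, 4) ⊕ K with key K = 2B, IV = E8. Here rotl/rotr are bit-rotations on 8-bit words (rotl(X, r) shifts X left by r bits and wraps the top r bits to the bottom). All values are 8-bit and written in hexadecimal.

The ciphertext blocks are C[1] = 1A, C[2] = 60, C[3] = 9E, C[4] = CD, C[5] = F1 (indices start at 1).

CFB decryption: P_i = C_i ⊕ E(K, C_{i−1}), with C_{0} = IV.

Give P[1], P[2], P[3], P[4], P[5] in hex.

P[1]: E(K, E8) = A5; 1A ⊕ A5 = BF.
P[2]: E(K, 1A) = 8A; 60 ⊕ 8A = EA.
P[3]: E(K, 60) = 2D; 9E ⊕ 2D = B3.
P[4]: E(K, 9E) = C2; CD ⊕ C2 = 0F.
P[5]: E(K, CD) = F7; F1 ⊕ F7 = 06.

P[1] = BF, P[2] = EA, P[3] = B3, P[4] = 0F, P[5] = 06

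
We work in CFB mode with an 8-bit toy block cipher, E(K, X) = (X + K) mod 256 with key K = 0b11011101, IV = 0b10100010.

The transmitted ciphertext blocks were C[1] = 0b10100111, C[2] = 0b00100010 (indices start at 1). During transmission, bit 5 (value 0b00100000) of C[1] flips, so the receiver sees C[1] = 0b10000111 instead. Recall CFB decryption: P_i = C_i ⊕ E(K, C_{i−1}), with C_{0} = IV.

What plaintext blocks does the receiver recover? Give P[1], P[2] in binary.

Only C[1] changed, to 0b10000111. In CFB, a change in C_i flips the same bit in P_i and garbles P_{i+1}. Decrypting the received ciphertext:
P[1]: E(K, 0b10100010) = 0b01111111; 0b10000111 ⊕ 0b01111111 = 0b11111000.
P[2]: E(K, 0b10000111) = 0b01100100; 0b00100010 ⊕ 0b01100100 = 0b01000110.
Blocks that differ from the original plaintext: P[1], P[2].

P[1] = 0b11111000, P[2] = 0b01000110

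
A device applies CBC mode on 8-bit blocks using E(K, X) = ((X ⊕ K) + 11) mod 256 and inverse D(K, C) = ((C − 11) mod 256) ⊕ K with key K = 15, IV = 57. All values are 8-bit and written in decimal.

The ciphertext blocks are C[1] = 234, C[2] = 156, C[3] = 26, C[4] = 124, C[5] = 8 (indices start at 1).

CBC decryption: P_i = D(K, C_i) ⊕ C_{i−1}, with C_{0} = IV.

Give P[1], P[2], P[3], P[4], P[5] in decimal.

P[1]: D(K, 234) = 208; 208 ⊕ 57 = 233.
P[2]: D(K, 156) = 158; 158 ⊕ 234 = 116.
P[3]: D(K, 26) = 0; 0 ⊕ 156 = 156.
P[4]: D(K, 124) = 126; 126 ⊕ 26 = 100.
P[5]: D(K, 8) = 242; 242 ⊕ 124 = 142.

P[1] = 233, P[2] = 116, P[3] = 156, P[4] = 100, P[5] = 142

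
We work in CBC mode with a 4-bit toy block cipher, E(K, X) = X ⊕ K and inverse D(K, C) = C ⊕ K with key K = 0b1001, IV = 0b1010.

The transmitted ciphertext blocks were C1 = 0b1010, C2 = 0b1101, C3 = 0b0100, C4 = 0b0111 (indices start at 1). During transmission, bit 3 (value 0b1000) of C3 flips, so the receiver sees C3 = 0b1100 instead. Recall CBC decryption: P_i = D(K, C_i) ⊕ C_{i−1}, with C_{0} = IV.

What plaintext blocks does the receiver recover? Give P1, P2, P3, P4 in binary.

P1 = 0b1001, P2 = 0b1110, P3 = 0b1000, P4 = 0b0010

Only C3 changed, to 0b1100. In CBC, a change in C_i garbles P_i and flips the same bit in P_{i+1}. Decrypting the received ciphertext:
P1: D(K, 0b1010) = 0b0011; 0b0011 ⊕ 0b1010 = 0b1001.
P2: D(K, 0b1101) = 0b0100; 0b0100 ⊕ 0b1010 = 0b1110.
P3: D(K, 0b1100) = 0b0101; 0b0101 ⊕ 0b1101 = 0b1000.
P4: D(K, 0b0111) = 0b1110; 0b1110 ⊕ 0b1100 = 0b0010.
Blocks that differ from the original plaintext: P3, P4.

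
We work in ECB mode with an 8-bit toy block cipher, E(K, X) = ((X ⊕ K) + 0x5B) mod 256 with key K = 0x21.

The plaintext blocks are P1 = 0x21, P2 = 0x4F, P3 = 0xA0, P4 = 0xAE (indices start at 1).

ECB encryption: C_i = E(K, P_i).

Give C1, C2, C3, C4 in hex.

C1: E(K, 0x21) = 0x5B.
C2: E(K, 0x4F) = 0xC9.
C3: E(K, 0xA0) = 0xDC.
C4: E(K, 0xAE) = 0xEA.

C1 = 0x5B, C2 = 0xC9, C3 = 0xDC, C4 = 0xEA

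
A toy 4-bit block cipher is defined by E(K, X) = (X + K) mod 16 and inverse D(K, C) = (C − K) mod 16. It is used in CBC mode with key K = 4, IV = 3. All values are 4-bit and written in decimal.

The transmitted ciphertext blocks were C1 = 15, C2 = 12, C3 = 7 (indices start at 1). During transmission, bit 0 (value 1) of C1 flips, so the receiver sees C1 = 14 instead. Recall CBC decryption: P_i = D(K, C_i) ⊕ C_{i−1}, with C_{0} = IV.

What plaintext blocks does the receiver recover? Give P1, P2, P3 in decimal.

Only C1 changed, to 14. In CBC, a change in C_i garbles P_i and flips the same bit in P_{i+1}. Decrypting the received ciphertext:
P1: D(K, 14) = 10; 10 ⊕ 3 = 9.
P2: D(K, 12) = 8; 8 ⊕ 14 = 6.
P3: D(K, 7) = 3; 3 ⊕ 12 = 15.
Blocks that differ from the original plaintext: P1, P2.

P1 = 9, P2 = 6, P3 = 15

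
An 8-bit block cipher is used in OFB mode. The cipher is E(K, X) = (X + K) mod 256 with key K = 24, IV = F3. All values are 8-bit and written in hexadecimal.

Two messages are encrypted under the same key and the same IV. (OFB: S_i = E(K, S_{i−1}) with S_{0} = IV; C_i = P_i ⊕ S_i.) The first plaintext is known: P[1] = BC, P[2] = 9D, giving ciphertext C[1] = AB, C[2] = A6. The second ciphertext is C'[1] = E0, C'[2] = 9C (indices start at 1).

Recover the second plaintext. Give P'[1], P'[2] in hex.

In OFB with a reused IV, both messages share the same keystream S_i, so C_i ⊕ C'_i = P_i ⊕ P'_i and thus P'_i = P_i ⊕ C_i ⊕ C'_i.
P'[1]: BC ⊕ AB ⊕ E0 = F7.
P'[2]: 9D ⊕ A6 ⊕ 9C = A7.

P'[1] = F7, P'[2] = A7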